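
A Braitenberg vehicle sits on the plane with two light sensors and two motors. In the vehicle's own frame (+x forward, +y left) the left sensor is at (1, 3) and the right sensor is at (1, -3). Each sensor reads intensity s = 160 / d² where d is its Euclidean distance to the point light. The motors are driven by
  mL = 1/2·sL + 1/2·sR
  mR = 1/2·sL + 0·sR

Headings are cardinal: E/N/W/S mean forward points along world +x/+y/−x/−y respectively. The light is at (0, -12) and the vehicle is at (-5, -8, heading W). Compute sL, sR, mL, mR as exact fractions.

left sensor world pos  = (-6, -11); dL² = 37
right sensor world pos = (-6, -5); dR² = 85
sL = 160/37 = 160/37
sR = 160/85 = 32/17
mL = 1/2·sL + 1/2·sR = 1952/629
mR = 1/2·sL + 0·sR = 80/37

160/37 32/17 1952/629 80/37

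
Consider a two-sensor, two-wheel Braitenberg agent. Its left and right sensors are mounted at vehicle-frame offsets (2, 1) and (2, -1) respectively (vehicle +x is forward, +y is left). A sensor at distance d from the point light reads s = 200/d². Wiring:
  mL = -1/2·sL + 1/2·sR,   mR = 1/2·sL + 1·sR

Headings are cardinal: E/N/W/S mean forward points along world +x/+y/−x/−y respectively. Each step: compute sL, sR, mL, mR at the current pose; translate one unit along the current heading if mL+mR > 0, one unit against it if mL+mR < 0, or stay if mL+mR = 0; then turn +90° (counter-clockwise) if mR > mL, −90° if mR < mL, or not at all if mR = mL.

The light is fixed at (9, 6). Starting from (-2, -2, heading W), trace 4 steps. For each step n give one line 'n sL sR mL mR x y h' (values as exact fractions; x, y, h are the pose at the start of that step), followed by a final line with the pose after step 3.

n=0: pose=(-2,-2,W); sL=4/5, sR=100/109; mL=32/545, mR=718/545; mL+mR=150/109 → advance +1; mR−mL=686/545 → turn +1·90°
n=1: pose=(-3,-2,S); sL=200/221, sR=200/269; mL=-4800/59449, mR=71100/59449; mL+mR=300/269 → advance +1; mR−mL=75900/59449 → turn +1·90°
n=2: pose=(-3,-3,E); sL=50/41, sR=1; mL=-9/82, mR=66/41; mL+mR=3/2 → advance +1; mR−mL=141/82 → turn +1·90°
n=3: pose=(-2,-3,N); sL=200/193, sR=200/149; mL=4400/28757, mR=53500/28757; mL+mR=300/149 → advance +1; mR−mL=49100/28757 → turn +1·90°

0 4/5 100/109 32/545 718/545 -2 -2 W
1 200/221 200/269 -4800/59449 71100/59449 -3 -2 S
2 50/41 1 -9/82 66/41 -3 -3 E
3 200/193 200/149 4400/28757 53500/28757 -2 -3 N
final -2 -2 W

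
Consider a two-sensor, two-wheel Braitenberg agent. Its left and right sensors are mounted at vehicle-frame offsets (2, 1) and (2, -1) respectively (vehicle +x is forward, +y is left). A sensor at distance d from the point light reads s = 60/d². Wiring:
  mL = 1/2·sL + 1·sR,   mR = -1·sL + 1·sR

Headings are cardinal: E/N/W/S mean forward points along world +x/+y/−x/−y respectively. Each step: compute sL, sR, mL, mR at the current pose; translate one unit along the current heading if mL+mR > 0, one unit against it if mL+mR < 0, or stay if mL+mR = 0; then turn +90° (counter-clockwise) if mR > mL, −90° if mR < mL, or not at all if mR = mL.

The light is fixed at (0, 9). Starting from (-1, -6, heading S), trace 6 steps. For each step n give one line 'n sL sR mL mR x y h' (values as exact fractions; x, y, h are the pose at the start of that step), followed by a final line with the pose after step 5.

n=0: pose=(-1,-6,S); sL=60/289, sR=60/293; mL=26130/84677, mR=-240/84677; mL+mR=25890/84677 → advance +1; mR−mL=-90/289 → turn -1·90°
n=1: pose=(-1,-7,W); sL=30/149, sR=10/39; mL=2075/5811, mR=320/5811; mL+mR=2395/5811 → advance +1; mR−mL=-45/149 → turn -1·90°
n=2: pose=(-2,-7,N); sL=12/41, sR=60/197; mL=3642/8077, mR=96/8077; mL+mR=3738/8077 → advance +1; mR−mL=-18/41 → turn -1·90°
n=3: pose=(-2,-6,E); sL=15/49, sR=15/64; mL=1215/3136, mR=-225/3136; mL+mR=495/1568 → advance +1; mR−mL=-45/98 → turn -1·90°
n=4: pose=(-1,-6,S); sL=60/289, sR=60/293; mL=26130/84677, mR=-240/84677; mL+mR=25890/84677 → advance +1; mR−mL=-90/289 → turn -1·90°
n=5: pose=(-1,-7,W); sL=30/149, sR=10/39; mL=2075/5811, mR=320/5811; mL+mR=2395/5811 → advance +1; mR−mL=-45/149 → turn -1·90°

0 60/289 60/293 26130/84677 -240/84677 -1 -6 S
1 30/149 10/39 2075/5811 320/5811 -1 -7 W
2 12/41 60/197 3642/8077 96/8077 -2 -7 N
3 15/49 15/64 1215/3136 -225/3136 -2 -6 E
4 60/289 60/293 26130/84677 -240/84677 -1 -6 S
5 30/149 10/39 2075/5811 320/5811 -1 -7 W
final -2 -7 N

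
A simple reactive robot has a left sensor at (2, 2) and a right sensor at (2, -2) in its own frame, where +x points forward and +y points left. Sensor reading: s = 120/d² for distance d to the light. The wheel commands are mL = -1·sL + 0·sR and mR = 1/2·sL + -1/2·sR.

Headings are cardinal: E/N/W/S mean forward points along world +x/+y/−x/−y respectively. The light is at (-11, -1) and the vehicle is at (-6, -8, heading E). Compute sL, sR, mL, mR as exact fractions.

left sensor world pos  = (-4, -6); dL² = 74
right sensor world pos = (-4, -10); dR² = 130
sL = 120/74 = 60/37
sR = 120/130 = 12/13
mL = -1·sL + 0·sR = -60/37
mR = 1/2·sL + -1/2·sR = 168/481

60/37 12/13 -60/37 168/481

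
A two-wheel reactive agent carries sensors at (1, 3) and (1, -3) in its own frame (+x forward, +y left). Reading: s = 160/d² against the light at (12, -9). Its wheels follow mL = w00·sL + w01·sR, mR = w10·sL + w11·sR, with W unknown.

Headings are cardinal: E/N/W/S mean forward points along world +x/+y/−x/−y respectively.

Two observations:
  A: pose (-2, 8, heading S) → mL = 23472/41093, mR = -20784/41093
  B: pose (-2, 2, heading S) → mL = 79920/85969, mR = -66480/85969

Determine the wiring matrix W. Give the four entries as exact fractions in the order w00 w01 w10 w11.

1 1/2 -1/2 -1

obs A: pose=(-2,8,S) → sL=160/377, sR=32/109, mL=23472/41093, mR=-20784/41093
obs B: pose=(-2,2,S) → sL=160/221, sR=160/389, mL=79920/85969, mR=-66480/85969
sensor matrix S = [[160/377, 32/109], [160/221, 160/389]]; det S = -10321920/271748009
solve [mL_A; mL_B] = S·[w00; w01] and [mR_A; mR_B] = S·[w10; w11]:
  w00 = 1, w01 = 1/2, w10 = -1/2, w11 = -1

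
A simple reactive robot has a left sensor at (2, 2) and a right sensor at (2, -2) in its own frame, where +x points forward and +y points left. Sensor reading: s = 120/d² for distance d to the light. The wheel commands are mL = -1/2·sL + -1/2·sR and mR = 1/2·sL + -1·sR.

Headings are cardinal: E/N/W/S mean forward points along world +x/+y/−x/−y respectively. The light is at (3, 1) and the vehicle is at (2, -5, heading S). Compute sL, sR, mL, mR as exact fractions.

left sensor world pos  = (4, -7); dL² = 65
right sensor world pos = (0, -7); dR² = 73
sL = 120/65 = 24/13
sR = 120/73 = 120/73
mL = -1/2·sL + -1/2·sR = -1656/949
mR = 1/2·sL + -1·sR = -684/949

24/13 120/73 -1656/949 -684/949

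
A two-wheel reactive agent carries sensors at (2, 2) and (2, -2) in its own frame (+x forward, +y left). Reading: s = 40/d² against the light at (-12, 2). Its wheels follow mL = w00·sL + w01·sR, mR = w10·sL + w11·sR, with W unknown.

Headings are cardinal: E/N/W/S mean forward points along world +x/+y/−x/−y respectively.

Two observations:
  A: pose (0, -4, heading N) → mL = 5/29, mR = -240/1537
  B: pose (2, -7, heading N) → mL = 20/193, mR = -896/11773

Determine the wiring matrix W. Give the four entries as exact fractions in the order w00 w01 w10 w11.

obs A: pose=(0,-4,N) → sL=10/29, sR=10/53, mL=5/29, mR=-240/1537
obs B: pose=(2,-7,N) → sL=40/193, sR=8/61, mL=20/193, mR=-896/11773
sensor matrix S = [[10/29, 10/53], [40/193, 8/61]]; det S = 110720/18095101
solve [mL_A; mL_B] = S·[w00; w01] and [mR_A; mR_B] = S·[w10; w11]:
  w00 = 1/2, w01 = 0, w10 = -1, w11 = 1

1/2 0 -1 1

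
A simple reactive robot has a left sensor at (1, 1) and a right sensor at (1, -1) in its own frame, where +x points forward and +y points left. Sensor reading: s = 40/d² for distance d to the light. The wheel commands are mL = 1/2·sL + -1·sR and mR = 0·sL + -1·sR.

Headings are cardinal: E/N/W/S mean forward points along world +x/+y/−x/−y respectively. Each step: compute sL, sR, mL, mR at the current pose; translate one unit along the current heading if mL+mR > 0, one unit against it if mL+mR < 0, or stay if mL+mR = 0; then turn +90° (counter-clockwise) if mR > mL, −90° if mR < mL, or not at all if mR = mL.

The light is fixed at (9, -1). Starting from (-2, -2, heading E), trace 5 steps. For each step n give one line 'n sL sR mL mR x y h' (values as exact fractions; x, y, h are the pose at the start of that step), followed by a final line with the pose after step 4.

n=0: pose=(-2,-2,E); sL=2/5, sR=5/13; mL=-12/65, mR=-5/13; mL+mR=-37/65 → advance -1; mR−mL=-1/5 → turn -1·90°
n=1: pose=(-3,-2,S); sL=8/25, sR=40/173; mL=-308/4325, mR=-40/173; mL+mR=-1308/4325 → advance -1; mR−mL=-4/25 → turn -1·90°
n=2: pose=(-3,-1,W); sL=4/17, sR=4/17; mL=-2/17, mR=-4/17; mL+mR=-6/17 → advance -1; mR−mL=-2/17 → turn -1·90°
n=3: pose=(-2,-1,N); sL=8/29, sR=40/101; mL=-756/2929, mR=-40/101; mL+mR=-1916/2929 → advance -1; mR−mL=-4/29 → turn -1·90°
n=4: pose=(-2,-2,E); sL=2/5, sR=5/13; mL=-12/65, mR=-5/13; mL+mR=-37/65 → advance -1; mR−mL=-1/5 → turn -1·90°

0 2/5 5/13 -12/65 -5/13 -2 -2 E
1 8/25 40/173 -308/4325 -40/173 -3 -2 S
2 4/17 4/17 -2/17 -4/17 -3 -1 W
3 8/29 40/101 -756/2929 -40/101 -2 -1 N
4 2/5 5/13 -12/65 -5/13 -2 -2 E
final -3 -2 S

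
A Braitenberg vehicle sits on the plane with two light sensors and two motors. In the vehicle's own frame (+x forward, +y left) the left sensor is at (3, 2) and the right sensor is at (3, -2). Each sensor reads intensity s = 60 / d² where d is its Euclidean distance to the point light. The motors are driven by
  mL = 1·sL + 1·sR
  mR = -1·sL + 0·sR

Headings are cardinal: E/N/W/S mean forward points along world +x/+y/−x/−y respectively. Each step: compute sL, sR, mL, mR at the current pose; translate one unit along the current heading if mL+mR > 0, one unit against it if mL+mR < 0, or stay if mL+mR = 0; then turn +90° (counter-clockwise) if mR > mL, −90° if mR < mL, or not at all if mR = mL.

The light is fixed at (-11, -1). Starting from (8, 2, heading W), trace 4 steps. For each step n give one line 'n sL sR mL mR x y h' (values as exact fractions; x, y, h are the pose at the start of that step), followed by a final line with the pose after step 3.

n=0: pose=(8,2,W); sL=60/257, sR=60/281; mL=32280/72217, mR=-60/257; mL+mR=60/281 → advance +1; mR−mL=-49140/72217 → turn -1·90°
n=1: pose=(7,2,N); sL=15/73, sR=15/109; mL=2730/7957, mR=-15/73; mL+mR=15/109 → advance +1; mR−mL=-4365/7957 → turn -1·90°
n=2: pose=(7,3,E); sL=20/159, sR=12/89; mL=3688/14151, mR=-20/159; mL+mR=12/89 → advance +1; mR−mL=-5468/14151 → turn -1·90°
n=3: pose=(8,3,S); sL=30/221, sR=6/29; mL=2196/6409, mR=-30/221; mL+mR=6/29 → advance +1; mR−mL=-3066/6409 → turn -1·90°

0 60/257 60/281 32280/72217 -60/257 8 2 W
1 15/73 15/109 2730/7957 -15/73 7 2 N
2 20/159 12/89 3688/14151 -20/159 7 3 E
3 30/221 6/29 2196/6409 -30/221 8 3 S
final 8 2 W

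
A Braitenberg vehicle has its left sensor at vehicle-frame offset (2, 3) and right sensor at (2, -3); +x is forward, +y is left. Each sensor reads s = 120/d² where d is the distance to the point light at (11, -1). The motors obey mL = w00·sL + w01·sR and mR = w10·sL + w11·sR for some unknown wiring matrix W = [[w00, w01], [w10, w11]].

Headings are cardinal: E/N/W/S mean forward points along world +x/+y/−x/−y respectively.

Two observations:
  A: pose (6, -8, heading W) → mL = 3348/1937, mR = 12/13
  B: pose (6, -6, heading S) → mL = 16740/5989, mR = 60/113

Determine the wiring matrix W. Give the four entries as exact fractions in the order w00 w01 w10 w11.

1 1/2 0 1/2

obs A: pose=(6,-8,W) → sL=120/149, sR=24/13, mL=3348/1937, mR=12/13
obs B: pose=(6,-6,S) → sL=120/53, sR=120/113, mL=16740/5989, mR=60/113
sensor matrix S = [[120/149, 24/13], [120/53, 120/113]]; det S = -38568960/11600693
solve [mL_A; mL_B] = S·[w00; w01] and [mR_A; mR_B] = S·[w10; w11]:
  w00 = 1, w01 = 1/2, w10 = 0, w11 = 1/2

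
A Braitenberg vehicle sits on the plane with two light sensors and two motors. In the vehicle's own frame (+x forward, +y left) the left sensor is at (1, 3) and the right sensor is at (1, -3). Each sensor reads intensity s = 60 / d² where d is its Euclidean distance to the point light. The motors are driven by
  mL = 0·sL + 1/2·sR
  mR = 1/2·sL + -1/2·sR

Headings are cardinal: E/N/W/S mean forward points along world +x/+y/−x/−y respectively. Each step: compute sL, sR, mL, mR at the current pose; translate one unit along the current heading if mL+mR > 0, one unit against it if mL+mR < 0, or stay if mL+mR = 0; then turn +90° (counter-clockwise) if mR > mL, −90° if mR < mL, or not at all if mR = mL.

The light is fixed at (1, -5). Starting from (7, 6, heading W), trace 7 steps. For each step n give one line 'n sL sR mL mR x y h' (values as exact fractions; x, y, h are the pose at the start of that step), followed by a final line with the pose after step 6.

0 60/89 60/221 30/221 3960/19669 7 6 W
1 15/41 15/26 15/52 -225/2132 6 6 S
2 12/13 12/37 6/37 144/481 6 5 W
3 6/13 30/41 15/41 -72/533 5 5 S
4 4/3 20/51 10/51 8/17 5 4 W
5 3/5 15/16 15/32 -27/160 4 4 S
6 60/29 12/25 6/25 576/725 4 3 W
final 3 3 S

n=0: pose=(7,6,W); sL=60/89, sR=60/221; mL=30/221, mR=3960/19669; mL+mR=30/89 → advance +1; mR−mL=1290/19669 → turn +1·90°
n=1: pose=(6,6,S); sL=15/41, sR=15/26; mL=15/52, mR=-225/2132; mL+mR=15/82 → advance +1; mR−mL=-210/533 → turn -1·90°
n=2: pose=(6,5,W); sL=12/13, sR=12/37; mL=6/37, mR=144/481; mL+mR=6/13 → advance +1; mR−mL=66/481 → turn +1·90°
n=3: pose=(5,5,S); sL=6/13, sR=30/41; mL=15/41, mR=-72/533; mL+mR=3/13 → advance +1; mR−mL=-267/533 → turn -1·90°
n=4: pose=(5,4,W); sL=4/3, sR=20/51; mL=10/51, mR=8/17; mL+mR=2/3 → advance +1; mR−mL=14/51 → turn +1·90°
n=5: pose=(4,4,S); sL=3/5, sR=15/16; mL=15/32, mR=-27/160; mL+mR=3/10 → advance +1; mR−mL=-51/80 → turn -1·90°
n=6: pose=(4,3,W); sL=60/29, sR=12/25; mL=6/25, mR=576/725; mL+mR=30/29 → advance +1; mR−mL=402/725 → turn +1·90°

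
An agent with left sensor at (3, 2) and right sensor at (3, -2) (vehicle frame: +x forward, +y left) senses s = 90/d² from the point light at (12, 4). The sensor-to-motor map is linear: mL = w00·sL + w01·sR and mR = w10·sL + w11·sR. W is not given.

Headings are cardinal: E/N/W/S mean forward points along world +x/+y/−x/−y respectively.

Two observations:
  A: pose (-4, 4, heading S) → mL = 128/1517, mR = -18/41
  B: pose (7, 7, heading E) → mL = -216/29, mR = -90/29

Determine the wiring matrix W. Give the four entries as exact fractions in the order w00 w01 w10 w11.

obs A: pose=(-4,4,S) → sL=18/41, sR=10/37, mL=128/1517, mR=-18/41
obs B: pose=(7,7,E) → sL=90/29, sR=18, mL=-216/29, mR=-90/29
sensor matrix S = [[18/41, 10/37], [90/29, 18]]; det S = 310752/43993
solve [mL_A; mL_B] = S·[w00; w01] and [mR_A; mR_B] = S·[w10; w11]:
  w00 = 1/2, w01 = -1/2, w10 = -1, w11 = 0

1/2 -1/2 -1 0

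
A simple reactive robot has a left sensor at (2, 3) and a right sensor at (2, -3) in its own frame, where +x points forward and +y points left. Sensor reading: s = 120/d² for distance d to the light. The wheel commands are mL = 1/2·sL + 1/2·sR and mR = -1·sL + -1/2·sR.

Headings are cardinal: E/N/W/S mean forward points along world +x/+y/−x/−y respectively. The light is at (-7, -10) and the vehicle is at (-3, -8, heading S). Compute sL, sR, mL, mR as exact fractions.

120/49 120 3000/49 -3060/49

left sensor world pos  = (0, -10); dL² = 49
right sensor world pos = (-6, -10); dR² = 1
sL = 120/49 = 120/49
sR = 120/1 = 120
mL = 1/2·sL + 1/2·sR = 3000/49
mR = -1·sL + -1/2·sR = -3060/49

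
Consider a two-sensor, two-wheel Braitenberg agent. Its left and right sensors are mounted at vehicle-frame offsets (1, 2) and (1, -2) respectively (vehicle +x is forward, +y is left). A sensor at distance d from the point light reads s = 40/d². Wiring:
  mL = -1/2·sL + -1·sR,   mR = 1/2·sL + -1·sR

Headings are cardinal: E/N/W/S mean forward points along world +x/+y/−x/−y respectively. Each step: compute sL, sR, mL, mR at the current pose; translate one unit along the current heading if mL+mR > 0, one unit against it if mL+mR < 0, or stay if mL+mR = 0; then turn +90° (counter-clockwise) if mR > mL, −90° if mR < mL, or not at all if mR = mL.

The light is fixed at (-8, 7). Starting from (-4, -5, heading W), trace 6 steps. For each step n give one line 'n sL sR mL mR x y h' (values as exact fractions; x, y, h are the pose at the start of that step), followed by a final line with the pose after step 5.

0 8/41 40/109 -2076/4469 -1204/4469 -4 -5 W
1 20/109 20/89 -3070/9701 -1290/9701 -3 -5 S
2 40/117 8/41 -1756/4797 -116/4797 -3 -4 E
3 5/13 5/17 -215/442 -45/442 -4 -4 N
4 8/41 40/109 -2076/4469 -1204/4469 -4 -5 W
5 20/109 20/89 -3070/9701 -1290/9701 -3 -5 S
final -3 -4 E

n=0: pose=(-4,-5,W); sL=8/41, sR=40/109; mL=-2076/4469, mR=-1204/4469; mL+mR=-80/109 → advance -1; mR−mL=8/41 → turn +1·90°
n=1: pose=(-3,-5,S); sL=20/109, sR=20/89; mL=-3070/9701, mR=-1290/9701; mL+mR=-40/89 → advance -1; mR−mL=20/109 → turn +1·90°
n=2: pose=(-3,-4,E); sL=40/117, sR=8/41; mL=-1756/4797, mR=-116/4797; mL+mR=-16/41 → advance -1; mR−mL=40/117 → turn +1·90°
n=3: pose=(-4,-4,N); sL=5/13, sR=5/17; mL=-215/442, mR=-45/442; mL+mR=-10/17 → advance -1; mR−mL=5/13 → turn +1·90°
n=4: pose=(-4,-5,W); sL=8/41, sR=40/109; mL=-2076/4469, mR=-1204/4469; mL+mR=-80/109 → advance -1; mR−mL=8/41 → turn +1·90°
n=5: pose=(-3,-5,S); sL=20/109, sR=20/89; mL=-3070/9701, mR=-1290/9701; mL+mR=-40/89 → advance -1; mR−mL=20/109 → turn +1·90°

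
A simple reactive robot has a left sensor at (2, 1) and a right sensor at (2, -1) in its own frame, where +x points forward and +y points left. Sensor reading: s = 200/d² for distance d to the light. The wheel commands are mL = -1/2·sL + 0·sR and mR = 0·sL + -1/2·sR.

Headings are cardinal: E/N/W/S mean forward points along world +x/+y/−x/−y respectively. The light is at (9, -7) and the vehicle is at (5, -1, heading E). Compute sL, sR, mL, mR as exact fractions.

left sensor world pos  = (7, 0); dL² = 53
right sensor world pos = (7, -2); dR² = 29
sL = 200/53 = 200/53
sR = 200/29 = 200/29
mL = -1/2·sL + 0·sR = -100/53
mR = 0·sL + -1/2·sR = -100/29

200/53 200/29 -100/53 -100/29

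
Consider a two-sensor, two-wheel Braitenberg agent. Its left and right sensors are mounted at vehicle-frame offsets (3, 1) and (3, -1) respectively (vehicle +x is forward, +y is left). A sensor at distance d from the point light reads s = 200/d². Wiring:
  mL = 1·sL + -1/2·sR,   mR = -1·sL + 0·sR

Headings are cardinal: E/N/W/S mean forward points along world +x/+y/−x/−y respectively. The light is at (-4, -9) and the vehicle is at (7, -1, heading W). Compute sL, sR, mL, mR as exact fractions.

left sensor world pos  = (4, -2); dL² = 113
right sensor world pos = (4, 0); dR² = 145
sL = 200/113 = 200/113
sR = 200/145 = 40/29
mL = 1·sL + -1/2·sR = 3540/3277
mR = -1·sL + 0·sR = -200/113

200/113 40/29 3540/3277 -200/113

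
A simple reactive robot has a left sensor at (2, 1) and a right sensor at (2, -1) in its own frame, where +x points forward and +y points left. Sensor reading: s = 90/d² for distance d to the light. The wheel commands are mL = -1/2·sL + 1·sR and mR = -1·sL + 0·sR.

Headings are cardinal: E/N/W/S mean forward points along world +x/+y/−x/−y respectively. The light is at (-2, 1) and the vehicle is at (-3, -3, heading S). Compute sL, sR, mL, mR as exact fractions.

left sensor world pos  = (-2, -5); dL² = 36
right sensor world pos = (-4, -5); dR² = 40
sL = 90/36 = 5/2
sR = 90/40 = 9/4
mL = -1/2·sL + 1·sR = 1
mR = -1·sL + 0·sR = -5/2

5/2 9/4 1 -5/2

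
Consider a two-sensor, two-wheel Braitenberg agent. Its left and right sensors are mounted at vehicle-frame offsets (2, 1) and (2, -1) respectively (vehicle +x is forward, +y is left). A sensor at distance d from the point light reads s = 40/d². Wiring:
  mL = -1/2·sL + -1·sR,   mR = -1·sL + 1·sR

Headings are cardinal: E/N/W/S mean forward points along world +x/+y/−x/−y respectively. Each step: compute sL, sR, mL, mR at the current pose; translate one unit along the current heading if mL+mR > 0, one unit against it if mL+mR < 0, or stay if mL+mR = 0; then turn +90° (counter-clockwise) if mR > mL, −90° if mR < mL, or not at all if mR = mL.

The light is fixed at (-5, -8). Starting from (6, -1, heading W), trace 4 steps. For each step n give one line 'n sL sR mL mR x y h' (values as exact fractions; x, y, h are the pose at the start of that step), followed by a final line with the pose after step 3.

0 40/117 8/29 -1516/3393 -224/3393 6 -1 W
1 20/97 20/73 -2670/7081 480/7081 7 -1 S
2 40/277 8/49 -3196/13573 256/13573 7 0 E
3 1/5 10/61 -161/610 -11/305 6 0 N
final 6 -1 W

n=0: pose=(6,-1,W); sL=40/117, sR=8/29; mL=-1516/3393, mR=-224/3393; mL+mR=-20/39 → advance -1; mR−mL=1292/3393 → turn +1·90°
n=1: pose=(7,-1,S); sL=20/97, sR=20/73; mL=-2670/7081, mR=480/7081; mL+mR=-30/97 → advance -1; mR−mL=3150/7081 → turn +1·90°
n=2: pose=(7,0,E); sL=40/277, sR=8/49; mL=-3196/13573, mR=256/13573; mL+mR=-60/277 → advance -1; mR−mL=3452/13573 → turn +1·90°
n=3: pose=(6,0,N); sL=1/5, sR=10/61; mL=-161/610, mR=-11/305; mL+mR=-3/10 → advance -1; mR−mL=139/610 → turn +1·90°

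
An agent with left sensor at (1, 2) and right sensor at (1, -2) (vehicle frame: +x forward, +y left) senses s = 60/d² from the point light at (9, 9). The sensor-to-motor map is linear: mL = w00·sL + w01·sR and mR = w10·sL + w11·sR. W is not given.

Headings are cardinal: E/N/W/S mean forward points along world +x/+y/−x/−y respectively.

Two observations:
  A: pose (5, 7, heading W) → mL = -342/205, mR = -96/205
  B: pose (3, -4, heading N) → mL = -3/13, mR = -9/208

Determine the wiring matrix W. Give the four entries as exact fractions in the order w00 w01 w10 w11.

obs A: pose=(5,7,W) → sL=60/41, sR=12/5, mL=-342/205, mR=-96/205
obs B: pose=(3,-4,N) → sL=15/52, sR=3/8, mL=-3/13, mR=-9/208
sensor matrix S = [[60/41, 12/5], [15/52, 3/8]]; det S = -153/1066
solve [mL_A; mL_B] = S·[w00; w01] and [mR_A; mR_B] = S·[w10; w11]:
  w00 = 1/2, w01 = -1, w10 = 1/2, w11 = -1/2

1/2 -1 1/2 -1/2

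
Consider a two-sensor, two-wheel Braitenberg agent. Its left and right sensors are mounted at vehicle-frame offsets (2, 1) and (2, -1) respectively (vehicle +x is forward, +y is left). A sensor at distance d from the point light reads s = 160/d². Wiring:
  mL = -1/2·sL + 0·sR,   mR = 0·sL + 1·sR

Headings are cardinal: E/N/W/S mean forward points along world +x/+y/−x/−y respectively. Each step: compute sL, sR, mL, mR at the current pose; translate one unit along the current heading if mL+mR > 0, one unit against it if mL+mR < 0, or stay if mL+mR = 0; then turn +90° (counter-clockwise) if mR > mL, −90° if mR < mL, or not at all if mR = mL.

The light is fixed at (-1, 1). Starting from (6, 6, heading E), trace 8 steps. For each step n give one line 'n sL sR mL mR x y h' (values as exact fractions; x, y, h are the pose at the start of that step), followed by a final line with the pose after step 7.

n=0: pose=(6,6,E); sL=160/117, sR=160/97; mL=-80/117, mR=160/97; mL+mR=10960/11349 → advance +1; mR−mL=26480/11349 → turn +1·90°
n=1: pose=(7,6,N); sL=80/49, sR=16/13; mL=-40/49, mR=16/13; mL+mR=264/637 → advance +1; mR−mL=1304/637 → turn +1·90°
n=2: pose=(7,7,W); sL=160/61, sR=32/17; mL=-80/61, mR=32/17; mL+mR=592/1037 → advance +1; mR−mL=3312/1037 → turn +1·90°
n=3: pose=(6,7,S); sL=2, sR=40/13; mL=-1, mR=40/13; mL+mR=27/13 → advance +1; mR−mL=53/13 → turn +1·90°
n=4: pose=(6,6,E); sL=160/117, sR=160/97; mL=-80/117, mR=160/97; mL+mR=10960/11349 → advance +1; mR−mL=26480/11349 → turn +1·90°
n=5: pose=(7,6,N); sL=80/49, sR=16/13; mL=-40/49, mR=16/13; mL+mR=264/637 → advance +1; mR−mL=1304/637 → turn +1·90°
n=6: pose=(7,7,W); sL=160/61, sR=32/17; mL=-80/61, mR=32/17; mL+mR=592/1037 → advance +1; mR−mL=3312/1037 → turn +1·90°
n=7: pose=(6,7,S); sL=2, sR=40/13; mL=-1, mR=40/13; mL+mR=27/13 → advance +1; mR−mL=53/13 → turn +1·90°

0 160/117 160/97 -80/117 160/97 6 6 E
1 80/49 16/13 -40/49 16/13 7 6 N
2 160/61 32/17 -80/61 32/17 7 7 W
3 2 40/13 -1 40/13 6 7 S
4 160/117 160/97 -80/117 160/97 6 6 E
5 80/49 16/13 -40/49 16/13 7 6 N
6 160/61 32/17 -80/61 32/17 7 7 W
7 2 40/13 -1 40/13 6 7 S
final 6 6 E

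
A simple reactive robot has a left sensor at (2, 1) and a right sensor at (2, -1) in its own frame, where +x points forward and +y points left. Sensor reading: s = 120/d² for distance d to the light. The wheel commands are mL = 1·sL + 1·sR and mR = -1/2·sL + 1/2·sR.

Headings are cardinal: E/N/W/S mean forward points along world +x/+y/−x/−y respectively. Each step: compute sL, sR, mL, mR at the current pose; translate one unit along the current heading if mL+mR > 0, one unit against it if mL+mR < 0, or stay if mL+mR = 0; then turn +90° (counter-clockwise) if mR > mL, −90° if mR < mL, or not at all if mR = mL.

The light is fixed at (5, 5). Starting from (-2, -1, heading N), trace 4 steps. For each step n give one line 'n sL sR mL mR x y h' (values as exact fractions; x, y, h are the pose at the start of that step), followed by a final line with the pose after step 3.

n=0: pose=(-2,-1,N); sL=3/2, sR=30/13; mL=99/26, mR=21/52; mL+mR=219/52 → advance +1; mR−mL=-177/52 → turn -1·90°
n=1: pose=(-2,0,E); sL=120/41, sR=120/61; mL=12240/2501, mR=-1200/2501; mL+mR=11040/2501 → advance +1; mR−mL=-13440/2501 → turn -1·90°
n=2: pose=(-1,0,S); sL=60/37, sR=60/49; mL=5160/1813, mR=-360/1813; mL+mR=4800/1813 → advance +1; mR−mL=-5520/1813 → turn -1·90°
n=3: pose=(-1,-1,W); sL=120/113, sR=120/89; mL=24240/10057, mR=1440/10057; mL+mR=25680/10057 → advance +1; mR−mL=-22800/10057 → turn -1·90°

0 3/2 30/13 99/26 21/52 -2 -1 N
1 120/41 120/61 12240/2501 -1200/2501 -2 0 E
2 60/37 60/49 5160/1813 -360/1813 -1 0 S
3 120/113 120/89 24240/10057 1440/10057 -1 -1 W
final -2 -1 N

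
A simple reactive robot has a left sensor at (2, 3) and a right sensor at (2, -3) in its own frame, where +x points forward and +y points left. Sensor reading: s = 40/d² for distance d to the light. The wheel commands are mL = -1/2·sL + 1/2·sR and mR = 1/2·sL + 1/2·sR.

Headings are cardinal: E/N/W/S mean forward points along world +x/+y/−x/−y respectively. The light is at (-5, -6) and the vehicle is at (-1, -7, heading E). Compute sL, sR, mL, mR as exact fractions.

left sensor world pos  = (1, -4); dL² = 40
right sensor world pos = (1, -10); dR² = 52
sL = 40/40 = 1
sR = 40/52 = 10/13
mL = -1/2·sL + 1/2·sR = -3/26
mR = 1/2·sL + 1/2·sR = 23/26

1 10/13 -3/26 23/26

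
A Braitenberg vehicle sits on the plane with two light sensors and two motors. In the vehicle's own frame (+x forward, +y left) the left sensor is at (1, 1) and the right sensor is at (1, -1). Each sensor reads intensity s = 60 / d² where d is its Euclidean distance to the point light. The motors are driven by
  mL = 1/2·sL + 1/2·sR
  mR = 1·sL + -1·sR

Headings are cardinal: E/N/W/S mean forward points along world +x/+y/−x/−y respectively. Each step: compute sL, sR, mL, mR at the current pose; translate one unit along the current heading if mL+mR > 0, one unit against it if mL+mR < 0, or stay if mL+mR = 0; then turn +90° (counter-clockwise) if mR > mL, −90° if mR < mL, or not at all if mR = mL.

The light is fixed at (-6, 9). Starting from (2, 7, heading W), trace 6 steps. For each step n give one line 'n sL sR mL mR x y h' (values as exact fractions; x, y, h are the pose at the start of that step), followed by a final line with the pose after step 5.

n=0: pose=(2,7,W); sL=30/29, sR=6/5; mL=162/145, mR=-24/145; mL+mR=138/145 → advance +1; mR−mL=-186/145 → turn -1·90°
n=1: pose=(1,7,N); sL=60/37, sR=12/13; mL=612/481, mR=336/481; mL+mR=948/481 → advance +1; mR−mL=-276/481 → turn -1·90°
n=2: pose=(1,8,E); sL=15/16, sR=15/17; mL=495/544, mR=15/272; mL+mR=525/544 → advance +1; mR−mL=-465/544 → turn -1·90°
n=3: pose=(2,8,S); sL=12/17, sR=60/53; mL=828/901, mR=-384/901; mL+mR=444/901 → advance +1; mR−mL=-1212/901 → turn -1·90°
n=4: pose=(2,7,W); sL=30/29, sR=6/5; mL=162/145, mR=-24/145; mL+mR=138/145 → advance +1; mR−mL=-186/145 → turn -1·90°
n=5: pose=(1,7,N); sL=60/37, sR=12/13; mL=612/481, mR=336/481; mL+mR=948/481 → advance +1; mR−mL=-276/481 → turn -1·90°

0 30/29 6/5 162/145 -24/145 2 7 W
1 60/37 12/13 612/481 336/481 1 7 N
2 15/16 15/17 495/544 15/272 1 8 E
3 12/17 60/53 828/901 -384/901 2 8 S
4 30/29 6/5 162/145 -24/145 2 7 W
5 60/37 12/13 612/481 336/481 1 7 N
final 1 8 E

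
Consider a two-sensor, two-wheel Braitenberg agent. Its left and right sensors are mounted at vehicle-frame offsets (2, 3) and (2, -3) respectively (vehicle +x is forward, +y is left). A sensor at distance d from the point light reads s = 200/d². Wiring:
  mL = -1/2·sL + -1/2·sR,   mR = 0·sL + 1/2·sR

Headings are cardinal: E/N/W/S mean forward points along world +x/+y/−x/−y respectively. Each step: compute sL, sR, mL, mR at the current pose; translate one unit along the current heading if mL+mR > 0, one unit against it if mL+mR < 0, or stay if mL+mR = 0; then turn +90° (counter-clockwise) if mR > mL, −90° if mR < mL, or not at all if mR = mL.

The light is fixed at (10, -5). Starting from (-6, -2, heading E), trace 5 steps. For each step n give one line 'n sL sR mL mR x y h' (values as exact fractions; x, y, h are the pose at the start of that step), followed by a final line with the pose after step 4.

0 25/29 50/49 -2675/2842 25/49 -6 -2 E
1 8/17 200/221 -152/221 100/221 -7 -2 N
2 100/181 100/193 -18700/34933 50/193 -7 -3 W
3 200/169 200/361 -53000/61009 100/361 -6 -3 S
4 25/29 50/49 -2675/2842 25/49 -6 -2 E
final -7 -2 N

n=0: pose=(-6,-2,E); sL=25/29, sR=50/49; mL=-2675/2842, mR=25/49; mL+mR=-25/58 → advance -1; mR−mL=4125/2842 → turn +1·90°
n=1: pose=(-7,-2,N); sL=8/17, sR=200/221; mL=-152/221, mR=100/221; mL+mR=-4/17 → advance -1; mR−mL=252/221 → turn +1·90°
n=2: pose=(-7,-3,W); sL=100/181, sR=100/193; mL=-18700/34933, mR=50/193; mL+mR=-50/181 → advance -1; mR−mL=27750/34933 → turn +1·90°
n=3: pose=(-6,-3,S); sL=200/169, sR=200/361; mL=-53000/61009, mR=100/361; mL+mR=-100/169 → advance -1; mR−mL=69900/61009 → turn +1·90°
n=4: pose=(-6,-2,E); sL=25/29, sR=50/49; mL=-2675/2842, mR=25/49; mL+mR=-25/58 → advance -1; mR−mL=4125/2842 → turn +1·90°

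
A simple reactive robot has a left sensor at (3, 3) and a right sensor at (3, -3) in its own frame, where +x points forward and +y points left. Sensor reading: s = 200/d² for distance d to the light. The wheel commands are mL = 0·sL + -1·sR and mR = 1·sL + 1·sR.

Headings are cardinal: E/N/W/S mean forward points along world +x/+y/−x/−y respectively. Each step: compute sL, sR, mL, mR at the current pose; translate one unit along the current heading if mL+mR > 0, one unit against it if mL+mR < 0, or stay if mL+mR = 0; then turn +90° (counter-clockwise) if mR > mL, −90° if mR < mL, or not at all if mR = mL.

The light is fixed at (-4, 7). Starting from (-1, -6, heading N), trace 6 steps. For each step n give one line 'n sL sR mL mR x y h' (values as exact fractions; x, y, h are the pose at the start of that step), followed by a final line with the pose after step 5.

0 2 25/17 -25/17 59/17 -1 -6 N
1 8/9 200/81 -200/81 272/81 -1 -5 W
2 4/5 100/113 -100/113 952/565 -2 -5 S
3 8/5 200/281 -200/281 3248/1405 -2 -6 E
4 2 25/17 -25/17 59/17 -1 -6 N
5 8/9 200/81 -200/81 272/81 -1 -5 W
final -2 -5 S

n=0: pose=(-1,-6,N); sL=2, sR=25/17; mL=-25/17, mR=59/17; mL+mR=2 → advance +1; mR−mL=84/17 → turn +1·90°
n=1: pose=(-1,-5,W); sL=8/9, sR=200/81; mL=-200/81, mR=272/81; mL+mR=8/9 → advance +1; mR−mL=472/81 → turn +1·90°
n=2: pose=(-2,-5,S); sL=4/5, sR=100/113; mL=-100/113, mR=952/565; mL+mR=4/5 → advance +1; mR−mL=1452/565 → turn +1·90°
n=3: pose=(-2,-6,E); sL=8/5, sR=200/281; mL=-200/281, mR=3248/1405; mL+mR=8/5 → advance +1; mR−mL=4248/1405 → turn +1·90°
n=4: pose=(-1,-6,N); sL=2, sR=25/17; mL=-25/17, mR=59/17; mL+mR=2 → advance +1; mR−mL=84/17 → turn +1·90°
n=5: pose=(-1,-5,W); sL=8/9, sR=200/81; mL=-200/81, mR=272/81; mL+mR=8/9 → advance +1; mR−mL=472/81 → turn +1·90°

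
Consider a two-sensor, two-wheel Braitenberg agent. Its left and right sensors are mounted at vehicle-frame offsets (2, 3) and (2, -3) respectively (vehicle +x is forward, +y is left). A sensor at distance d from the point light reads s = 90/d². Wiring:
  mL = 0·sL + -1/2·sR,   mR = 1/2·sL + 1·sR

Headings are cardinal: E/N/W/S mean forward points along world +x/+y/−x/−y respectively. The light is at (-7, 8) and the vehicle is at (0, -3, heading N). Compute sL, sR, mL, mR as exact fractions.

90/97 90/181 -45/181 16875/17557

left sensor world pos  = (-3, -1); dL² = 97
right sensor world pos = (3, -1); dR² = 181
sL = 90/97 = 90/97
sR = 90/181 = 90/181
mL = 0·sL + -1/2·sR = -45/181
mR = 1/2·sL + 1·sR = 16875/17557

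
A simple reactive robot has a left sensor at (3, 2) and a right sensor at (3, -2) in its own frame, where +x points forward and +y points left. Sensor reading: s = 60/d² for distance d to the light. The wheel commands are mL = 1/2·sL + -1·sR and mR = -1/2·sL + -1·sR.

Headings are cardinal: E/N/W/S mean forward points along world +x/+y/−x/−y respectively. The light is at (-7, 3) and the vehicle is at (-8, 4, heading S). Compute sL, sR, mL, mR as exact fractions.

12 60/13 18/13 -138/13

left sensor world pos  = (-6, 1); dL² = 5
right sensor world pos = (-10, 1); dR² = 13
sL = 60/5 = 12
sR = 60/13 = 60/13
mL = 1/2·sL + -1·sR = 18/13
mR = -1/2·sL + -1·sR = -138/13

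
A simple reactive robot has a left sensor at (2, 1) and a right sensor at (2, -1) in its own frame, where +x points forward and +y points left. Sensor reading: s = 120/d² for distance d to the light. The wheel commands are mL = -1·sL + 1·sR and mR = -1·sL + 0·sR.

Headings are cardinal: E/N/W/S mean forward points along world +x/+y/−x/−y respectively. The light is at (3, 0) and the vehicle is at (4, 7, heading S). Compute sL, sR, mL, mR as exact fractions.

120/29 24/5 96/145 -120/29

left sensor world pos  = (5, 5); dL² = 29
right sensor world pos = (3, 5); dR² = 25
sL = 120/29 = 120/29
sR = 120/25 = 24/5
mL = -1·sL + 1·sR = 96/145
mR = -1·sL + 0·sR = -120/29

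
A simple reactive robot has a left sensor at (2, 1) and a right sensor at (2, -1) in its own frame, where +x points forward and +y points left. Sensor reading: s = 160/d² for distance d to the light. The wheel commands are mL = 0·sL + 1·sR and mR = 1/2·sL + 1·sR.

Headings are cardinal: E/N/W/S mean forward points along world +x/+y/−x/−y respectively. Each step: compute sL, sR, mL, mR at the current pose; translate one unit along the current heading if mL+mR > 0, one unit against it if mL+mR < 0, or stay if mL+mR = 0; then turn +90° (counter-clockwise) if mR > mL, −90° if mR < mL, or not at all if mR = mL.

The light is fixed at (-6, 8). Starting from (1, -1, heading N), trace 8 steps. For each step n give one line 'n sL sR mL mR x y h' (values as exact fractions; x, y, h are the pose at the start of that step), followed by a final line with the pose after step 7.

n=0: pose=(1,-1,N); sL=32/17, sR=160/113; mL=160/113, mR=4528/1921; mL+mR=7248/1921 → advance +1; mR−mL=16/17 → turn +1·90°
n=1: pose=(1,0,W); sL=80/53, sR=80/37; mL=80/37, mR=5720/1961; mL+mR=9960/1961 → advance +1; mR−mL=40/53 → turn +1·90°
n=2: pose=(0,0,S); sL=160/149, sR=32/25; mL=32/25, mR=6768/3725; mL+mR=11536/3725 → advance +1; mR−mL=80/149 → turn +1·90°
n=3: pose=(0,-1,E); sL=5/4, sR=40/41; mL=40/41, mR=525/328; mL+mR=845/328 → advance +1; mR−mL=5/8 → turn +1·90°
n=4: pose=(1,-1,N); sL=32/17, sR=160/113; mL=160/113, mR=4528/1921; mL+mR=7248/1921 → advance +1; mR−mL=16/17 → turn +1·90°
n=5: pose=(1,0,W); sL=80/53, sR=80/37; mL=80/37, mR=5720/1961; mL+mR=9960/1961 → advance +1; mR−mL=40/53 → turn +1·90°
n=6: pose=(0,0,S); sL=160/149, sR=32/25; mL=32/25, mR=6768/3725; mL+mR=11536/3725 → advance +1; mR−mL=80/149 → turn +1·90°
n=7: pose=(0,-1,E); sL=5/4, sR=40/41; mL=40/41, mR=525/328; mL+mR=845/328 → advance +1; mR−mL=5/8 → turn +1·90°

0 32/17 160/113 160/113 4528/1921 1 -1 N
1 80/53 80/37 80/37 5720/1961 1 0 W
2 160/149 32/25 32/25 6768/3725 0 0 S
3 5/4 40/41 40/41 525/328 0 -1 E
4 32/17 160/113 160/113 4528/1921 1 -1 N
5 80/53 80/37 80/37 5720/1961 1 0 W
6 160/149 32/25 32/25 6768/3725 0 0 S
7 5/4 40/41 40/41 525/328 0 -1 E
final 1 -1 N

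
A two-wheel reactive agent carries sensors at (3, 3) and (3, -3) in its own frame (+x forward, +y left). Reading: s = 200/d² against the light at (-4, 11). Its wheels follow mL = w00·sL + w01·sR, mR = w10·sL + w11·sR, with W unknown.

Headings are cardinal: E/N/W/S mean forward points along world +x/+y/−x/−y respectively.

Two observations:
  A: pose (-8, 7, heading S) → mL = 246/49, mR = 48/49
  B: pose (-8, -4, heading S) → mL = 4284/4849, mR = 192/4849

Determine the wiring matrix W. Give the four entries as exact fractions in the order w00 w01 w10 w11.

1 1/2 1/2 -1/2

obs A: pose=(-8,7,S) → sL=4, sR=100/49, mL=246/49, mR=48/49
obs B: pose=(-8,-4,S) → sL=8/13, sR=200/373, mL=4284/4849, mR=192/4849
sensor matrix S = [[4, 100/49], [8/13, 200/373]]; det S = 211200/237601
solve [mL_A; mL_B] = S·[w00; w01] and [mR_A; mR_B] = S·[w10; w11]:
  w00 = 1, w01 = 1/2, w10 = 1/2, w11 = -1/2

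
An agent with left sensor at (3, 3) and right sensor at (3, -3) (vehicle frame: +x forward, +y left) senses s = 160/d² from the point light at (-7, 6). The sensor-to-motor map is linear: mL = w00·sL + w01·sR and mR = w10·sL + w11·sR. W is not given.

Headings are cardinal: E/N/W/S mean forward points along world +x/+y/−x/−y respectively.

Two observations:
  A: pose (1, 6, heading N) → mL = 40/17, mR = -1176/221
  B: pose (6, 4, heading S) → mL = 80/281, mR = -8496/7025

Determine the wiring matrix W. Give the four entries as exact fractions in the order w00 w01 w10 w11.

obs A: pose=(1,6,N) → sL=80/17, sR=16/13, mL=40/17, mR=-1176/221
obs B: pose=(6,4,S) → sL=160/281, sR=32/25, mL=80/281, mR=-8496/7025
sensor matrix S = [[80/17, 16/13], [160/281, 32/25]]; det S = 1652736/310505
solve [mL_A; mL_B] = S·[w00; w01] and [mR_A; mR_B] = S·[w10; w11]:
  w00 = 1/2, w01 = 0, w10 = -1, w11 = -1/2

1/2 0 -1 -1/2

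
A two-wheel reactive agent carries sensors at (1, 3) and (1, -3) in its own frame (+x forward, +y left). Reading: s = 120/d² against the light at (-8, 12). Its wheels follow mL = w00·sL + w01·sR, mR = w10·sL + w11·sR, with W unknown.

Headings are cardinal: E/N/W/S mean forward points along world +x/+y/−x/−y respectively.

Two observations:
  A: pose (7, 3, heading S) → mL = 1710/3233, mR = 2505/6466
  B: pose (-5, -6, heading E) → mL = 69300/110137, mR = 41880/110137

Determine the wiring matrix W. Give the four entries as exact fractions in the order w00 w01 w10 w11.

obs A: pose=(7,3,S) → sL=15/53, sR=30/61, mL=1710/3233, mR=2505/6466
obs B: pose=(-5,-6,E) → sL=120/241, sR=120/457, mL=69300/110137, mR=41880/110137
sensor matrix S = [[15/53, 30/61], [120/241, 120/457]]; det S = -60733800/356072921
solve [mL_A; mL_B] = S·[w00; w01] and [mR_A; mR_B] = S·[w10; w11]:
  w00 = 1, w01 = 1/2, w10 = 1/2, w11 = 1/2

1 1/2 1/2 1/2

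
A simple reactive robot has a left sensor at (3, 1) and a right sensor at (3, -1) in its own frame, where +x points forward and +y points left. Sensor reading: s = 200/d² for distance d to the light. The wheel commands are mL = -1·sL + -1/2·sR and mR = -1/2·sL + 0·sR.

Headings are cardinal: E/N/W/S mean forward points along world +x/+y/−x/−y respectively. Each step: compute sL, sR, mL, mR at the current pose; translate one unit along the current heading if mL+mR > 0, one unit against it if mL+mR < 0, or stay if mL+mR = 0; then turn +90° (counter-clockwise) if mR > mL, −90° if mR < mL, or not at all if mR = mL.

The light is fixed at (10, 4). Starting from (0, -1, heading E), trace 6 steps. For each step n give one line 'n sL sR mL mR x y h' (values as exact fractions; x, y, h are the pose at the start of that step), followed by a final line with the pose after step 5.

n=0: pose=(0,-1,E); sL=40/13, sR=40/17; mL=-940/221, mR=-20/13; mL+mR=-1280/221 → advance -1; mR−mL=600/221 → turn +1·90°
n=1: pose=(-1,-1,N); sL=50/37, sR=25/13; mL=-2225/962, mR=-25/37; mL+mR=-2875/962 → advance -1; mR−mL=1575/962 → turn +1·90°
n=2: pose=(-1,-2,W); sL=40/49, sR=200/221; mL=-13740/10829, mR=-20/49; mL+mR=-18160/10829 → advance -1; mR−mL=9320/10829 → turn +1·90°
n=3: pose=(0,-2,S); sL=100/81, sR=100/101; mL=-14150/8181, mR=-50/81; mL+mR=-6400/2727 → advance -1; mR−mL=9100/8181 → turn +1·90°
n=4: pose=(0,-1,E); sL=40/13, sR=40/17; mL=-940/221, mR=-20/13; mL+mR=-1280/221 → advance -1; mR−mL=600/221 → turn +1·90°
n=5: pose=(-1,-1,N); sL=50/37, sR=25/13; mL=-2225/962, mR=-25/37; mL+mR=-2875/962 → advance -1; mR−mL=1575/962 → turn +1·90°

0 40/13 40/17 -940/221 -20/13 0 -1 E
1 50/37 25/13 -2225/962 -25/37 -1 -1 N
2 40/49 200/221 -13740/10829 -20/49 -1 -2 W
3 100/81 100/101 -14150/8181 -50/81 0 -2 S
4 40/13 40/17 -940/221 -20/13 0 -1 E
5 50/37 25/13 -2225/962 -25/37 -1 -1 N
final -1 -2 W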